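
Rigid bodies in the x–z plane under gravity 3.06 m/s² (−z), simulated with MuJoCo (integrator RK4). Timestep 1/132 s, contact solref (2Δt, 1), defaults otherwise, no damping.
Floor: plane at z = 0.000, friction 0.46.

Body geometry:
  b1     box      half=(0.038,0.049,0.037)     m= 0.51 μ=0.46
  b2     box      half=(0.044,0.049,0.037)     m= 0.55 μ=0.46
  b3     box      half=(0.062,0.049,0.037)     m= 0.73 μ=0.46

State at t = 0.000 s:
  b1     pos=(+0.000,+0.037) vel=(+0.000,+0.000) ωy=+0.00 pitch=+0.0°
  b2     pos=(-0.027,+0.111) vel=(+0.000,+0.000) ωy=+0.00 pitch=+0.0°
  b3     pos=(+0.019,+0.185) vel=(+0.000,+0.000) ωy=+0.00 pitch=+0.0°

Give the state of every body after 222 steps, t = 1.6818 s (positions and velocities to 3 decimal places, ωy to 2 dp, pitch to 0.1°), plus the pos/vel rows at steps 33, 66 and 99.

State at t = 1.6818 s:
  b1     pos=(-0.001,+0.037) vel=(+0.000,+0.000) ωy=+0.00 pitch=+0.0°
  b2     pos=(-0.027,+0.111) vel=(+0.000,+0.000) ωy=+0.00 pitch=+0.0°
  b3     pos=(+0.090,+0.062) vel=(+0.000,+0.000) ωy=+0.00 pitch=+90.0°

Key-timestep trajectory:
   step    t(s)  b1.x    b1.z    b1.vx   b1.vz   b2.x    b2.z    b2.vx   b2.vz   b3.x    b3.z    b3.vx   b3.vz 
     33  0.2500   +0.000  +0.037  +0.000  +0.000   -0.027  +0.111  +0.000  +0.000   +0.022  +0.185  +0.026  -0.003
     66  0.5000   +0.000  +0.037  +0.000  +0.000   -0.027  +0.111  +0.000  +0.000   +0.037  +0.179  +0.104  -0.071
     99  0.7500   -0.001  +0.037  +0.000  +0.002   -0.027  +0.111  +0.000  +0.003   +0.076  +0.104  +0.253  -0.595


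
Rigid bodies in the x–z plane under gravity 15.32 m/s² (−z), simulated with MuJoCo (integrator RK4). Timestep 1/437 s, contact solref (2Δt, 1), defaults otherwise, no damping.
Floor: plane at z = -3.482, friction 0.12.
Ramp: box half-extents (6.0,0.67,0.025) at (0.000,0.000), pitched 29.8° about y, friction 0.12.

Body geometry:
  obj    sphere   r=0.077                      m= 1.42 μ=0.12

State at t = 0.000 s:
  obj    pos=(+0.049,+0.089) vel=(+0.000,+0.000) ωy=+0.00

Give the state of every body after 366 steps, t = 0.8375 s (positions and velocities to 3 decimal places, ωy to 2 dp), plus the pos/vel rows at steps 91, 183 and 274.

State at t = 0.8375 s:
  obj    pos=(+1.882,-0.960) vel=(+4.388,-2.477) ωy=+43.43

Key-timestep trajectory:
   step    t(s)  obj.x    obj.z    obj.vx   obj.vz 
     91  0.2082   +0.163  +0.024  +1.092  -0.617
    183  0.4188   +0.508  -0.173  +2.193  -1.243
    274  0.6270   +1.077  -0.499  +3.266  -1.901


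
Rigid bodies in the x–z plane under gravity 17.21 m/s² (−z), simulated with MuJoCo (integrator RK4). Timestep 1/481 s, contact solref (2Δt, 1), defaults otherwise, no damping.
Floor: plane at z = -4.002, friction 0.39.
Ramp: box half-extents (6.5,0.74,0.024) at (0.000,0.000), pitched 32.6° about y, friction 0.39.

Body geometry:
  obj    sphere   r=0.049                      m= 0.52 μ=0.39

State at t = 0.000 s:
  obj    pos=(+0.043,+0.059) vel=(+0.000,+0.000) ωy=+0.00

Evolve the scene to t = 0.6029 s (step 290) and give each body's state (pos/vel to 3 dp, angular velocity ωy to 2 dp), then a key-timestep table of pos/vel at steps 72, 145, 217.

State at t = 0.6029 s:
  obj    pos=(+1.057,-0.589) vel=(+3.364,-2.151) ωy=+81.48

Key-timestep trajectory:
   step    t(s)  obj.x    obj.z    obj.vx   obj.vz 
     72  0.1497   +0.106  +0.019  +0.835  -0.534
    145  0.3015   +0.297  -0.103  +1.682  -1.076
    217  0.4511   +0.611  -0.304  +2.517  -1.610


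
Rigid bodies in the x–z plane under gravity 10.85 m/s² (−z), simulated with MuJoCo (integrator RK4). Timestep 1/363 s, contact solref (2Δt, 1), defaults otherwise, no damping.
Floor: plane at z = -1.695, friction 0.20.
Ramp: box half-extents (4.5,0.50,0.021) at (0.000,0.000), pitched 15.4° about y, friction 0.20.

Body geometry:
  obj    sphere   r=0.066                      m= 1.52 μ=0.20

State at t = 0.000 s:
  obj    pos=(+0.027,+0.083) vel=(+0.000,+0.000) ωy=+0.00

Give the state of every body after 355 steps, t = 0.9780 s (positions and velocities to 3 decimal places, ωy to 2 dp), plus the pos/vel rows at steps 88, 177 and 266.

State at t = 0.9780 s:
  obj    pos=(+0.976,-0.179) vel=(+1.940,-0.535) ωy=+30.49

Key-timestep trajectory:
   step    t(s)  obj.x    obj.z    obj.vx   obj.vz 
     88  0.2424   +0.085  +0.067  +0.481  -0.133
    177  0.4876   +0.263  +0.018  +0.968  -0.267
    266  0.7328   +0.560  -0.064  +1.454  -0.401


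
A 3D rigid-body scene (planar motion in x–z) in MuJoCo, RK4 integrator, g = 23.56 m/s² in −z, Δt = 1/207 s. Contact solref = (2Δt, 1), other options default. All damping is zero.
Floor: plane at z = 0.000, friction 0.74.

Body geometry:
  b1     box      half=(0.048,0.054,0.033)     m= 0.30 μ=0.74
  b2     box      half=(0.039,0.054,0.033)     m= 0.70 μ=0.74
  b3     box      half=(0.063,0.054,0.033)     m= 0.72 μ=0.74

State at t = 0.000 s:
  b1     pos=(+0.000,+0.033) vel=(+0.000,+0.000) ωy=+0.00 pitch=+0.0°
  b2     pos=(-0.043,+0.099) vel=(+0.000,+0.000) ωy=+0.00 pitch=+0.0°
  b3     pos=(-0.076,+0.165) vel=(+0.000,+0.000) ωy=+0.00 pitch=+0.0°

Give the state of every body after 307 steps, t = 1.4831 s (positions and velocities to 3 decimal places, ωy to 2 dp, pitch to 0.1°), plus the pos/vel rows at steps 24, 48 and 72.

State at t = 1.4831 s:
  b1     pos=(+0.001,+0.033) vel=(+0.000,+0.000) ωy=+0.00 pitch=+0.0°
  b2     pos=(-0.087,+0.039) vel=(+0.000,+0.000) ωy=+0.00 pitch=-90.0°
  b3     pos=(-0.289,+0.033) vel=(+0.000,+0.000) ωy=+0.00 pitch=+180.0°

Key-timestep trajectory:
   step    t(s)  b1.x    b1.z    b1.vx   b1.vz   b2.x    b2.z    b2.vx   b2.vz   b3.x    b3.z    b3.vx   b3.vz 
     24  0.1159   +0.000  +0.033  +0.005  +0.001   -0.054  +0.098  -0.231  -0.038   -0.107  +0.149  -0.605  -0.407
     48  0.2319   +0.001  +0.033  +0.000  +0.000   -0.090  +0.036  +0.282  -0.046   -0.197  +0.065  -0.640  +0.317
     72  0.3478   +0.001  +0.033  +0.000  +0.000   -0.087  +0.039  +0.000  +0.000   -0.270  +0.053  -0.760  -0.655


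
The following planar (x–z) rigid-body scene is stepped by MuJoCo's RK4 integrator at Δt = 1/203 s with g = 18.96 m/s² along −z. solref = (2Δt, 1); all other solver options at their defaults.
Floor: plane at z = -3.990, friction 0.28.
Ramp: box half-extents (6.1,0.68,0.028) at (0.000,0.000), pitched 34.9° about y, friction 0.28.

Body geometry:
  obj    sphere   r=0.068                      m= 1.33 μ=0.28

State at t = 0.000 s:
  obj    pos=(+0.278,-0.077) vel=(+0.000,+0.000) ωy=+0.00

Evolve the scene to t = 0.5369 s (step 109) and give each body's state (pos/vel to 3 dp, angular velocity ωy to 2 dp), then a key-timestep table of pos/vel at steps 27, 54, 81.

State at t = 0.5369 s:
  obj    pos=(+1.194,-0.716) vel=(+3.413,-2.381) ωy=+61.16

Key-timestep trajectory:
   step    t(s)  obj.x    obj.z    obj.vx   obj.vz 
     27  0.1330   +0.334  -0.116  +0.846  -0.590
     54  0.2660   +0.503  -0.234  +1.691  -1.180
     81  0.3990   +0.784  -0.430  +2.536  -1.769


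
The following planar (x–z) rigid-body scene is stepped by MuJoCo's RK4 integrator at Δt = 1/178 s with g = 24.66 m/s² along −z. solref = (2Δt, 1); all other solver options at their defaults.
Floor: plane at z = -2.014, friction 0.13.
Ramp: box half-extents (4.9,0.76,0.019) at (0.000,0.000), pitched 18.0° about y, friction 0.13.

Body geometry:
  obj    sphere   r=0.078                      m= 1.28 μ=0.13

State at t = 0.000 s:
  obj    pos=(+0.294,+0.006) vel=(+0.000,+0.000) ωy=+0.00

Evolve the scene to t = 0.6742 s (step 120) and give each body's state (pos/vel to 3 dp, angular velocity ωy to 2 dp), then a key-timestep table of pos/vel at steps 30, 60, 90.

State at t = 0.6742 s:
  obj    pos=(+1.471,-0.376) vel=(+3.490,-1.134) ωy=+47.02

Key-timestep trajectory:
   step    t(s)  obj.x    obj.z    obj.vx   obj.vz 
     30  0.1685   +0.368  -0.017  +0.873  -0.284
     60  0.3371   +0.588  -0.089  +1.745  -0.567
     90  0.5056   +0.956  -0.209  +2.618  -0.851


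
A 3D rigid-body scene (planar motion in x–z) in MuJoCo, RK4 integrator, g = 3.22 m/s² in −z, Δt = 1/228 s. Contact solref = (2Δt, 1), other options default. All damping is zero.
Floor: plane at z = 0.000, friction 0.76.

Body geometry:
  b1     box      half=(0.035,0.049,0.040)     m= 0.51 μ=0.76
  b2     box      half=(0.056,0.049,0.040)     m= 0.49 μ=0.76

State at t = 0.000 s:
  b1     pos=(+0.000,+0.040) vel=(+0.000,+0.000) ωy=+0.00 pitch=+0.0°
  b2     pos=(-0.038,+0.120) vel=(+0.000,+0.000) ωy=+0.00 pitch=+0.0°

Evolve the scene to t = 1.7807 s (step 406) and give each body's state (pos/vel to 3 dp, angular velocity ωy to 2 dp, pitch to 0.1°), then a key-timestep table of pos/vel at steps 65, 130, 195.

State at t = 1.7807 s:
  b1     pos=(+0.000,+0.040) vel=(+0.000,+0.000) ωy=+0.00 pitch=+0.0°
  b2     pos=(-0.087,+0.056) vel=(+0.000,+0.000) ωy=+0.00 pitch=-90.0°

Key-timestep trajectory:
   step    t(s)  b1.x    b1.z    b1.vx   b1.vz   b2.x    b2.z    b2.vx   b2.vz 
     65  0.2851   +0.000  +0.040  +0.000  +0.000   -0.044  +0.119  -0.056  -0.013
    130  0.5702   +0.000  +0.040  +0.000  +0.000   -0.077  +0.086  -0.148  -0.386
    195  0.8553   +0.000  +0.040  +0.000  +0.000   -0.094  +0.060  +0.076  -0.043


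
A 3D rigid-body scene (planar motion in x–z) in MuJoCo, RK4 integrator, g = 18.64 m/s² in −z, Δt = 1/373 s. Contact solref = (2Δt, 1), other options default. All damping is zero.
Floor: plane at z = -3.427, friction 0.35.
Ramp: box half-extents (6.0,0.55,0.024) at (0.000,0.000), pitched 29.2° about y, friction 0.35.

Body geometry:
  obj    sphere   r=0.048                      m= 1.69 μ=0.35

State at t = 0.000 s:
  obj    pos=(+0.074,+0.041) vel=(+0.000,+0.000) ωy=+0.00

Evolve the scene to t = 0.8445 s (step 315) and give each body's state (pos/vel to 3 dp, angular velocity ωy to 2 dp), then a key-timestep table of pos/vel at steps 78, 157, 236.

State at t = 0.8445 s:
  obj    pos=(+2.096,-1.089) vel=(+4.788,-2.676) ωy=+114.27

Key-timestep trajectory:
   step    t(s)  obj.x    obj.z    obj.vx   obj.vz 
     78  0.2091   +0.198  -0.028  +1.186  -0.663
    157  0.4209   +0.576  -0.240  +2.387  -1.334
    236  0.6327   +1.209  -0.593  +3.588  -2.005


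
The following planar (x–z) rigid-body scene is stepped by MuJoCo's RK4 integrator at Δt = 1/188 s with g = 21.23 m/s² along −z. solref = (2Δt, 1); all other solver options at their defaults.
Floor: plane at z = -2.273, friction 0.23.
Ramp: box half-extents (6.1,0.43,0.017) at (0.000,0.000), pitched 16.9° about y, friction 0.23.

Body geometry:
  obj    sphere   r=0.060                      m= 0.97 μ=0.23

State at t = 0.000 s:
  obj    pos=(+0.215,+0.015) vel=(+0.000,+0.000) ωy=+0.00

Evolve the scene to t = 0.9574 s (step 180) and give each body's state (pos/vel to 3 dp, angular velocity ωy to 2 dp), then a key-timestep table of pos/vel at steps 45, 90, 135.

State at t = 0.9574 s:
  obj    pos=(+2.149,-0.572) vel=(+4.039,-1.227) ωy=+70.33

Key-timestep trajectory:
   step    t(s)  obj.x    obj.z    obj.vx   obj.vz 
     45  0.2394   +0.336  -0.022  +1.010  -0.307
     90  0.4787   +0.698  -0.132  +2.019  -0.614
    135  0.7181   +1.303  -0.315  +3.029  -0.920


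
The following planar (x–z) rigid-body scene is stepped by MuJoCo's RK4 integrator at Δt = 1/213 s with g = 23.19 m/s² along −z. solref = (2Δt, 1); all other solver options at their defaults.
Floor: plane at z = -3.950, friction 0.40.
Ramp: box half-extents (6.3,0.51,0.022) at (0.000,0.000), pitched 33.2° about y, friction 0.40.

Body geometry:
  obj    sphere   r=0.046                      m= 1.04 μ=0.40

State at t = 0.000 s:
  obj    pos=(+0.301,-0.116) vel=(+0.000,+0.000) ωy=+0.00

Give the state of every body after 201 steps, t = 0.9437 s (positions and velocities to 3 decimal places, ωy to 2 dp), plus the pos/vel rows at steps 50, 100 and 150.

State at t = 0.9437 s:
  obj    pos=(+3.680,-2.327) vel=(+7.161,-4.686) ωy=+186.05

Key-timestep trajectory:
   step    t(s)  obj.x    obj.z    obj.vx   obj.vz 
     50  0.2347   +0.510  -0.253  +1.782  -1.166
    100  0.4695   +1.138  -0.663  +3.563  -2.332
    150  0.7042   +2.183  -1.347  +5.344  -3.497


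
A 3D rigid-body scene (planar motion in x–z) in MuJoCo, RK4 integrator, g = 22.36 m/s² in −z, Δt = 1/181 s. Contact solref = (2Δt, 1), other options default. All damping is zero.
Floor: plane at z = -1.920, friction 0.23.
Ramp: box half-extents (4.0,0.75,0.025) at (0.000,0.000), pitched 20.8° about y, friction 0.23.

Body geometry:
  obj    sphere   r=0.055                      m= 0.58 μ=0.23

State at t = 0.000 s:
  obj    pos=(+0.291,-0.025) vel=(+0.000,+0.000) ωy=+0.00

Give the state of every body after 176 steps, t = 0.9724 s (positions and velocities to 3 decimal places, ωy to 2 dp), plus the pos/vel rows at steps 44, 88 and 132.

State at t = 0.9724 s:
  obj    pos=(+2.798,-0.977) vel=(+5.156,-1.958) ωy=+100.26

Key-timestep trajectory:
   step    t(s)  obj.x    obj.z    obj.vx   obj.vz 
     44  0.2431   +0.448  -0.085  +1.289  -0.490
     88  0.4862   +0.918  -0.263  +2.578  -0.979
    132  0.7293   +1.701  -0.561  +3.867  -1.469


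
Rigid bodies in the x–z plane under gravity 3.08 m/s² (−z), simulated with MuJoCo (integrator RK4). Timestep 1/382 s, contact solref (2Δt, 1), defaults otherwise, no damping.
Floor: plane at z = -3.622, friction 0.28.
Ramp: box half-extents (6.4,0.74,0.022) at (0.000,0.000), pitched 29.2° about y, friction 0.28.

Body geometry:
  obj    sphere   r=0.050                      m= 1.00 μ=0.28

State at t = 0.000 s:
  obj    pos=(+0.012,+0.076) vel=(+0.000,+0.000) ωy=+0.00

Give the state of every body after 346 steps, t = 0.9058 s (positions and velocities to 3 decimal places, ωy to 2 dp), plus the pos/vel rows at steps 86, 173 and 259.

State at t = 0.9058 s:
  obj    pos=(+0.396,-0.139) vel=(+0.849,-0.474) ωy=+19.44

Key-timestep trajectory:
   step    t(s)  obj.x    obj.z    obj.vx   obj.vz 
     86  0.2251   +0.036  +0.063  +0.211  -0.118
    173  0.4529   +0.108  +0.022  +0.424  -0.237
    259  0.6780   +0.227  -0.045  +0.635  -0.355


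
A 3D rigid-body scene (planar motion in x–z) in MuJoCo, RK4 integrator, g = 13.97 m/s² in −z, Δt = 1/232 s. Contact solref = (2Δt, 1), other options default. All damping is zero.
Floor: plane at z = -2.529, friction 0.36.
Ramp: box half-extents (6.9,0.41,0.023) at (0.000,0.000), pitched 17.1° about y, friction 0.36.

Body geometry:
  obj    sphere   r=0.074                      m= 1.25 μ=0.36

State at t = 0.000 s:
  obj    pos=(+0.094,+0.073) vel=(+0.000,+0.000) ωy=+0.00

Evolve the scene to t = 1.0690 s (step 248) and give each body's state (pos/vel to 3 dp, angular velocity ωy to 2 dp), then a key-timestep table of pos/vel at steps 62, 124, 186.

State at t = 1.0690 s:
  obj    pos=(+1.696,-0.420) vel=(+2.998,-0.922) ωy=+42.38

Key-timestep trajectory:
   step    t(s)  obj.x    obj.z    obj.vx   obj.vz 
     62  0.2672   +0.194  +0.042  +0.750  -0.231
    124  0.5345   +0.495  -0.051  +1.499  -0.461
    186  0.8017   +0.995  -0.205  +2.248  -0.692


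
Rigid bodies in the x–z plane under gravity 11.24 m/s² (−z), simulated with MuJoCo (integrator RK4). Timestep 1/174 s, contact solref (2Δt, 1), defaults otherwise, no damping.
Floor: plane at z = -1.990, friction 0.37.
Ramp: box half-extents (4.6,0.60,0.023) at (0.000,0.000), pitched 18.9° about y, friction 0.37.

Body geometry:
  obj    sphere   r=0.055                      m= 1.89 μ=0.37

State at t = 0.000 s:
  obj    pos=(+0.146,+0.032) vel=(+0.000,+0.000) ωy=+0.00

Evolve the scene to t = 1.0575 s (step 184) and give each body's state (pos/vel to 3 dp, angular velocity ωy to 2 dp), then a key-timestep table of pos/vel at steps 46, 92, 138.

State at t = 1.0575 s:
  obj    pos=(+1.522,-0.439) vel=(+2.602,-0.891) ωy=+49.99

Key-timestep trajectory:
   step    t(s)  obj.x    obj.z    obj.vx   obj.vz 
     46  0.2644   +0.232  +0.003  +0.651  -0.223
     92  0.5287   +0.490  -0.085  +1.301  -0.445
    138  0.7931   +0.920  -0.233  +1.951  -0.668


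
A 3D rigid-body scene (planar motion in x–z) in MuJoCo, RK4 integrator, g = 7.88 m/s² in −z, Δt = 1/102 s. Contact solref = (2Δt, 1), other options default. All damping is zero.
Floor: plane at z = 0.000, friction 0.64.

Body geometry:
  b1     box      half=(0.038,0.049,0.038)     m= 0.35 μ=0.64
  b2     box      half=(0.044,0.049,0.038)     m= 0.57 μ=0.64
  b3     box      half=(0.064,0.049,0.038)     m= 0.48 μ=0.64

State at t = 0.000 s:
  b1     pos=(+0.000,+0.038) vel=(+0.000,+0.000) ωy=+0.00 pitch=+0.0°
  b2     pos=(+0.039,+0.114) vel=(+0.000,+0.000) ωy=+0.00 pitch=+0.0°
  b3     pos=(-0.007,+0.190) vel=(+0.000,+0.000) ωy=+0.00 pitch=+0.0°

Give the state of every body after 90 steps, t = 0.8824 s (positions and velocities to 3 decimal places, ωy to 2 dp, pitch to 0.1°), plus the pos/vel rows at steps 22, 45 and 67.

State at t = 0.8824 s:
  b1     pos=(+0.000,+0.038) vel=(+0.000,+0.000) ωy=+0.00 pitch=+0.0°
  b2     pos=(+0.087,+0.042) vel=(-0.035,+0.073) ωy=-0.81 pitch=+91.3°
  b3     pos=(-0.153,+0.038) vel=(+0.000,+0.000) ωy=+0.00 pitch=+180.0°

Key-timestep trajectory:
   step    t(s)  b1.x    b1.z    b1.vx   b1.vz   b2.x    b2.z    b2.vx   b2.vz   b3.x    b3.z    b3.vx   b3.vz 
     22  0.2157   +0.000  +0.038  +0.000  +0.000   +0.039  +0.114  +0.001  +0.000   -0.013  +0.189  -0.074  -0.016
     45  0.4412   +0.000  +0.038  +0.003  -0.002   +0.040  +0.114  +0.015  -0.002   -0.054  +0.142  -0.427  -0.171
     67  0.6569   +0.000  +0.038  -0.001  +0.000   +0.054  +0.110  +0.153  -0.093   -0.156  +0.033  +0.014  +0.129


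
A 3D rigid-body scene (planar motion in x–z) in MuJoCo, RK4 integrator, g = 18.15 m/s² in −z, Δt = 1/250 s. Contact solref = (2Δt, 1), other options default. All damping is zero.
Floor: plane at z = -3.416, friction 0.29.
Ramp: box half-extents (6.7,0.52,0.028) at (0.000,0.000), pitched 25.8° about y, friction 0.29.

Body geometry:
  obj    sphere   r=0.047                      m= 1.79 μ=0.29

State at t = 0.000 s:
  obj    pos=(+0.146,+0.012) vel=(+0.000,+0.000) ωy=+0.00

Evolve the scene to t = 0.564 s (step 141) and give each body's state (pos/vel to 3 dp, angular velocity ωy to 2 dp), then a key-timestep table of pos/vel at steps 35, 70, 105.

State at t = 0.564 s:
  obj    pos=(+0.954,-0.378) vel=(+2.865,-1.385) ωy=+67.69

Key-timestep trajectory:
   step    t(s)  obj.x    obj.z    obj.vx   obj.vz 
     35  0.1400   +0.196  -0.011  +0.711  -0.344
     70  0.2800   +0.345  -0.084  +1.422  -0.688
    105  0.4200   +0.594  -0.204  +2.134  -1.031


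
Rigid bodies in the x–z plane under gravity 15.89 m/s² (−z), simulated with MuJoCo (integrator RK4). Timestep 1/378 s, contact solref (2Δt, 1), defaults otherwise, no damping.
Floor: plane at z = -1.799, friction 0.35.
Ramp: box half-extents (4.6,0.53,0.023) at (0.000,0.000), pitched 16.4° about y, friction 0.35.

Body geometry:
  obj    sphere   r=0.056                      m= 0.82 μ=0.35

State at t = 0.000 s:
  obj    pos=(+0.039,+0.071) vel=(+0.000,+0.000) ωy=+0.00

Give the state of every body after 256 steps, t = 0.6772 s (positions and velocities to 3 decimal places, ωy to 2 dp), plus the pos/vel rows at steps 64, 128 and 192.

State at t = 0.6772 s:
  obj    pos=(+0.744,-0.137) vel=(+2.082,-0.613) ωy=+38.75

Key-timestep trajectory:
   step    t(s)  obj.x    obj.z    obj.vx   obj.vz 
     64  0.1693   +0.083  +0.058  +0.521  -0.153
    128  0.3386   +0.215  +0.019  +1.041  -0.306
    192  0.5079   +0.436  -0.046  +1.562  -0.460


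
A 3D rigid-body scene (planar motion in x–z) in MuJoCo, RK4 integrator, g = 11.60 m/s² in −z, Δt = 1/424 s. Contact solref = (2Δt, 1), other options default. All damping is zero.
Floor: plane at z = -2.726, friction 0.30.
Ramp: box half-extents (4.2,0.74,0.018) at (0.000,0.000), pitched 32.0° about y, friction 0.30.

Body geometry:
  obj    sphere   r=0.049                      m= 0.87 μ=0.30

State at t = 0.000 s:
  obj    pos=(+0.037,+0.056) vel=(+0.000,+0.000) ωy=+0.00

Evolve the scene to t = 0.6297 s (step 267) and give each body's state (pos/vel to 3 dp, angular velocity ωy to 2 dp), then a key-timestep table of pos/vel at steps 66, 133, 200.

State at t = 0.6297 s:
  obj    pos=(+0.775,-0.405) vel=(+2.345,-1.465) ωy=+56.42

Key-timestep trajectory:
   step    t(s)  obj.x    obj.z    obj.vx   obj.vz 
     66  0.1557   +0.082  +0.028  +0.580  -0.362
    133  0.3137   +0.220  -0.059  +1.168  -0.730
    200  0.4717   +0.451  -0.203  +1.757  -1.098


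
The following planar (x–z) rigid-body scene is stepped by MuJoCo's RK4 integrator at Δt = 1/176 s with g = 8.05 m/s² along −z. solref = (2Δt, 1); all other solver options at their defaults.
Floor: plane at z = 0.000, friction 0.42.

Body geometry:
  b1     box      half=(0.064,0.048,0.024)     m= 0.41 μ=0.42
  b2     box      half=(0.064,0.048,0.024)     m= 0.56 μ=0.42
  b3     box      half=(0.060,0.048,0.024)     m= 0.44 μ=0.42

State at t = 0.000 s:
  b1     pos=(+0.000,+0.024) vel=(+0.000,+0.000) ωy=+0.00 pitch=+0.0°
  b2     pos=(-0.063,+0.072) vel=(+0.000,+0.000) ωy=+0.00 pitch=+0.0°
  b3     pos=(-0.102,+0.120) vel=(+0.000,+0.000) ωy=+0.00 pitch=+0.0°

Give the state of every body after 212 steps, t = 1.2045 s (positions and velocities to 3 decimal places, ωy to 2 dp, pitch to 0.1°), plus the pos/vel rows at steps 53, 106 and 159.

State at t = 1.2045 s:
  b1     pos=(+0.002,+0.024) vel=(+0.001,+0.000) ωy=+0.00 pitch=+0.0°
  b2     pos=(-0.080,+0.064) vel=(+0.000,+0.000) ωy=+0.01 pitch=-48.4°
  b3     pos=(-0.147,+0.061) vel=(+0.000,+0.000) ωy=+0.00 pitch=-48.4°

Key-timestep trajectory:
   step    t(s)  b1.x    b1.z    b1.vx   b1.vz   b2.x    b2.z    b2.vx   b2.vz   b3.x    b3.z    b3.vx   b3.vz 
     53  0.3011   +0.000  +0.024  +0.000  +0.000   -0.093  +0.067  -0.085  +0.017   -0.155  +0.063  -0.052  +0.015
    106  0.6023   +0.002  +0.024  +0.002  +0.002   -0.080  +0.064  +0.002  +0.000   -0.147  +0.061  +0.004  +0.004
    159  0.9034   +0.002  +0.024  +0.001  +0.000   -0.080  +0.064  +0.000  +0.000   -0.147  +0.061  +0.000  +0.000


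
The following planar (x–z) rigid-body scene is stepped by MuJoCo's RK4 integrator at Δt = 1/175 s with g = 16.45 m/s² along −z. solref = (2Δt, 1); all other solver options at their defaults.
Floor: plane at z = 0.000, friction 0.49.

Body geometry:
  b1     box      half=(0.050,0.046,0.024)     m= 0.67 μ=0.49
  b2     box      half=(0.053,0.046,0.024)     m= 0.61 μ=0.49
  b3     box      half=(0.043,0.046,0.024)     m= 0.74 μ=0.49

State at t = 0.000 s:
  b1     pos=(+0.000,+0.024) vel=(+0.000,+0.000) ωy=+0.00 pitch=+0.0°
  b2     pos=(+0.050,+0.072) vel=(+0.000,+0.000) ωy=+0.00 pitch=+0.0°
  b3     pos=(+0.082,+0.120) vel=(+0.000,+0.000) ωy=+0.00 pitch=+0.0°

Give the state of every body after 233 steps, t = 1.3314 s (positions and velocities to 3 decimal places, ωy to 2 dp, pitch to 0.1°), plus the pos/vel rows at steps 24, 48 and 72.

State at t = 1.3314 s:
  b1     pos=(+0.000,+0.024) vel=(+0.000,+0.000) ωy=+0.00 pitch=+0.0°
  b2     pos=(+0.154,+0.050) vel=(+0.000,+0.000) ωy=+0.01 pitch=+144.4°
  b3     pos=(+0.235,+0.024) vel=(+0.000,+0.000) ωy=+0.00 pitch=+180.0°

Key-timestep trajectory:
   step    t(s)  b1.x    b1.z    b1.vx   b1.vz   b2.x    b2.z    b2.vx   b2.vz   b3.x    b3.z    b3.vx   b3.vz 
     24  0.1371   +0.000  +0.024  +0.000  +0.000   +0.066  +0.065  +0.258  -0.245   +0.124  +0.079  +0.517  -0.957
     48  0.2743   +0.000  +0.024  +0.000  +0.000   +0.113  +0.057  +0.222  +0.075   +0.180  +0.049  +0.197  +0.034
     72  0.4114   +0.000  +0.024  +0.000  +0.000   +0.138  +0.057  +0.244  -0.051   +0.211  +0.043  +0.380  -0.212


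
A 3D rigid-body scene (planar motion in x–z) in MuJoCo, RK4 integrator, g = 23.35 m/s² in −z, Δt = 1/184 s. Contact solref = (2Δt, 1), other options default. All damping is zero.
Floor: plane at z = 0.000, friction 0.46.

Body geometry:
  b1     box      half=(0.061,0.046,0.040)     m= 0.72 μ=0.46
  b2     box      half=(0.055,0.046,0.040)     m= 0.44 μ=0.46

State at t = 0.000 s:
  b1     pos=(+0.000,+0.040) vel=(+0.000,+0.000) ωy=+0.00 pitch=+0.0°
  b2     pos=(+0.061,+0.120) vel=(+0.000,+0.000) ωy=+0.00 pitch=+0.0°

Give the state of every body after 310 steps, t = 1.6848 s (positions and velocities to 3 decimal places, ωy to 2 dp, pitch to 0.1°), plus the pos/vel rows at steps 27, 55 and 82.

State at t = 1.6848 s:
  b1     pos=(+0.000,+0.040) vel=(+0.000,+0.000) ωy=+0.00 pitch=+0.0°
  b2     pos=(+0.118,+0.055) vel=(+0.000,+0.000) ωy=+0.00 pitch=+90.0°

Key-timestep trajectory:
   step    t(s)  b1.x    b1.z    b1.vx   b1.vz   b2.x    b2.z    b2.vx   b2.vz 
     27  0.1467   +0.000  +0.040  +0.000  +0.000   +0.061  +0.120  +0.007  +0.000
     55  0.2989   +0.000  +0.040  +0.000  +0.000   +0.067  +0.120  +0.101  -0.015
     82  0.4457   +0.000  +0.040  +0.000  +0.000   +0.110  +0.062  +0.421  -1.500


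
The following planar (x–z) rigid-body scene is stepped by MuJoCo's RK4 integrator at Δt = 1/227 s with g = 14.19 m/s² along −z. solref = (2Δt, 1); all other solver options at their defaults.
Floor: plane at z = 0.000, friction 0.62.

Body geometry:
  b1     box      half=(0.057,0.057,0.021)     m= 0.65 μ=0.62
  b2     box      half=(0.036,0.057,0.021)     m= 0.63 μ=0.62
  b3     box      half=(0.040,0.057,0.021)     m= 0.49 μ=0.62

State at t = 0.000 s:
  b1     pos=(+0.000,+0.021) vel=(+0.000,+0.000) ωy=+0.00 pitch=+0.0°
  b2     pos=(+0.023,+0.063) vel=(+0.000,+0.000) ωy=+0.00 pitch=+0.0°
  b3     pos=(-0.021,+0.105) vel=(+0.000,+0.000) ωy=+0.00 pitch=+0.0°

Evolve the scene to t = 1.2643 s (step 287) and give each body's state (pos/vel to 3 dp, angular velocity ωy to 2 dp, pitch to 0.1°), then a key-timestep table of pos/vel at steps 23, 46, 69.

State at t = 1.2643 s:
  b1     pos=(+0.000,+0.021) vel=(+0.000,+0.000) ωy=+0.00 pitch=+0.0°
  b2     pos=(+0.023,+0.063) vel=(+0.000,+0.000) ωy=+0.00 pitch=+0.0°
  b3     pos=(-0.114,+0.021) vel=(+0.000,+0.000) ωy=+0.00 pitch=+180.0°

Key-timestep trajectory:
   step    t(s)  b1.x    b1.z    b1.vx   b1.vz   b2.x    b2.z    b2.vx   b2.vz   b3.x    b3.z    b3.vx   b3.vz 
     23  0.1013   +0.000  +0.021  +0.000  +0.000   +0.023  +0.063  +0.000  +0.000   -0.032  +0.097  -0.194  -0.258
     46  0.2026   +0.000  +0.021  +0.000  +0.000   +0.023  +0.063  +0.000  +0.000   -0.060  +0.082  -0.388  -0.193
     69  0.3040   +0.000  +0.021  +0.000  +0.000   +0.023  +0.063  +0.000  +0.000   -0.106  +0.038  -0.465  -1.056


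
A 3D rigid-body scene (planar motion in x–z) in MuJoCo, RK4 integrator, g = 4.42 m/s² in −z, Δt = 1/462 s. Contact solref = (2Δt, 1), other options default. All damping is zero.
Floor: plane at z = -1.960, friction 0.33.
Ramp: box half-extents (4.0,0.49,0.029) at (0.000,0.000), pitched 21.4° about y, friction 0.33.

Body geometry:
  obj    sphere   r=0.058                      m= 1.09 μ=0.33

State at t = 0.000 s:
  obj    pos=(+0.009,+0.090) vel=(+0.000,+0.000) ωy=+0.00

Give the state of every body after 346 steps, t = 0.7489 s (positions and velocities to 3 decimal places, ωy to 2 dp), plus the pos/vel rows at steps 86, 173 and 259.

State at t = 0.7489 s:
  obj    pos=(+0.310,-0.028) vel=(+0.803,-0.315) ωy=+14.87

Key-timestep trajectory:
   step    t(s)  obj.x    obj.z    obj.vx   obj.vz 
     86  0.1861   +0.028  +0.083  +0.200  -0.078
    173  0.3745   +0.084  +0.060  +0.402  -0.157
    259  0.5606   +0.178  +0.024  +0.601  -0.236


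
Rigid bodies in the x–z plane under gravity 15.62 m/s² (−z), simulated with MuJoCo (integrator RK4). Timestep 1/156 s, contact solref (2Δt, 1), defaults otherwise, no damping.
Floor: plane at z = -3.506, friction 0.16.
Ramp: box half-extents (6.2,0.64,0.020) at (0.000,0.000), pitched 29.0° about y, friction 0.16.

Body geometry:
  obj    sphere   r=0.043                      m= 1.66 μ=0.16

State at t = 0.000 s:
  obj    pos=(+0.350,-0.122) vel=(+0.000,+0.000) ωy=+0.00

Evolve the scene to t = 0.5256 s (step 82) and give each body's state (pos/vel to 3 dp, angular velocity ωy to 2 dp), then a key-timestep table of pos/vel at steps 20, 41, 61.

State at t = 0.5256 s:
  obj    pos=(+1.004,-0.484) vel=(+2.487,-1.379) ωy=+66.07

Key-timestep trajectory:
   step    t(s)  obj.x    obj.z    obj.vx   obj.vz 
     20  0.1282   +0.389  -0.144  +0.607  -0.337
     41  0.2628   +0.514  -0.213  +1.244  -0.690
     61  0.3910   +0.712  -0.323  +1.851  -1.026


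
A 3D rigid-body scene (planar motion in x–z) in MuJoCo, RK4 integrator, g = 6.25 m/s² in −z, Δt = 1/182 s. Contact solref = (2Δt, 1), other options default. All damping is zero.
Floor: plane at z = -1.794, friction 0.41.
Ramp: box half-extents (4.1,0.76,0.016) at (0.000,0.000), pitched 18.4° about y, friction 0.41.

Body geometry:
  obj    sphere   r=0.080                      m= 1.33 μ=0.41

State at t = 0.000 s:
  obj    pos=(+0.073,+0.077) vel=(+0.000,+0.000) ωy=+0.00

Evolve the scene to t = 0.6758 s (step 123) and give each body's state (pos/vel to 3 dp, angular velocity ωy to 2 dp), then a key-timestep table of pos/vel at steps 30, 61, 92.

State at t = 0.6758 s:
  obj    pos=(+0.378,-0.025) vel=(+0.904,-0.301) ωy=+11.90

Key-timestep trajectory:
   step    t(s)  obj.x    obj.z    obj.vx   obj.vz 
     30  0.1648   +0.091  +0.071  +0.220  -0.073
     61  0.3352   +0.148  +0.052  +0.448  -0.149
     92  0.5055   +0.244  +0.020  +0.676  -0.225


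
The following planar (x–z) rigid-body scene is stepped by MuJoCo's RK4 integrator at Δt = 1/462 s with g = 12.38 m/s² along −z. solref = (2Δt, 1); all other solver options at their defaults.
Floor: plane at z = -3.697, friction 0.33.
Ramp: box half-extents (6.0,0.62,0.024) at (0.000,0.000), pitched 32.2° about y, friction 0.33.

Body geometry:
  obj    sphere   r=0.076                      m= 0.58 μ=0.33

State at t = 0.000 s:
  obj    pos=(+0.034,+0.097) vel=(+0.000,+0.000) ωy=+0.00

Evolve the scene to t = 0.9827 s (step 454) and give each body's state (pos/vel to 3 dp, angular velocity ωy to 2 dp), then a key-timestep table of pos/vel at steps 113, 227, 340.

State at t = 0.9827 s:
  obj    pos=(+1.959,-1.116) vel=(+3.918,-2.468) ωy=+60.92

Key-timestep trajectory:
   step    t(s)  obj.x    obj.z    obj.vx   obj.vz 
    113  0.2446   +0.153  +0.022  +0.975  -0.614
    227  0.4913   +0.515  -0.206  +1.959  -1.234
    340  0.7359   +1.114  -0.583  +2.935  -1.848


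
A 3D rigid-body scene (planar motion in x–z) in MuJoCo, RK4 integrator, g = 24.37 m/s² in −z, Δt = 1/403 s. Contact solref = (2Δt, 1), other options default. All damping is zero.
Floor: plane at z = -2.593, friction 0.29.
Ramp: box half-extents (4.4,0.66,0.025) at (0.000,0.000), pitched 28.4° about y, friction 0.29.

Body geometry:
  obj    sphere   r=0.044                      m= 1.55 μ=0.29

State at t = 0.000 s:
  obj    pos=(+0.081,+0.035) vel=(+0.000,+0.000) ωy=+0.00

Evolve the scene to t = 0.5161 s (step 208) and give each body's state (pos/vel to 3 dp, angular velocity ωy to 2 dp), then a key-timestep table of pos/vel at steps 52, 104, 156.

State at t = 0.5161 s:
  obj    pos=(+1.051,-0.490) vel=(+3.759,-2.032) ωy=+97.10

Key-timestep trajectory:
   step    t(s)  obj.x    obj.z    obj.vx   obj.vz 
     52  0.1290   +0.142  +0.002  +0.940  -0.508
    104  0.2581   +0.323  -0.096  +1.880  -1.016
    156  0.3871   +0.627  -0.260  +2.819  -1.524


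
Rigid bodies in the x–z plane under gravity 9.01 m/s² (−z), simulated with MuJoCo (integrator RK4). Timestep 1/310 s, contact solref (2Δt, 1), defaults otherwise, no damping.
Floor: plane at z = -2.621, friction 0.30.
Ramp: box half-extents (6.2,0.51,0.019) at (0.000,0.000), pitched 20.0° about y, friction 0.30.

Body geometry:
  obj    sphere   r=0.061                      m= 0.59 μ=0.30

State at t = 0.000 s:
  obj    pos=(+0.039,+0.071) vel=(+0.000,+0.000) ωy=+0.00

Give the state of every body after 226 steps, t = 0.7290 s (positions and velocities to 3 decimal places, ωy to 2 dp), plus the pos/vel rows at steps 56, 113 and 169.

State at t = 0.7290 s:
  obj    pos=(+0.589,-0.129) vel=(+1.508,-0.549) ωy=+26.30

Key-timestep trajectory:
   step    t(s)  obj.x    obj.z    obj.vx   obj.vz 
     56  0.1806   +0.073  +0.059  +0.374  -0.136
    113  0.3645   +0.176  +0.021  +0.754  -0.274
    169  0.5452   +0.346  -0.041  +1.128  -0.410


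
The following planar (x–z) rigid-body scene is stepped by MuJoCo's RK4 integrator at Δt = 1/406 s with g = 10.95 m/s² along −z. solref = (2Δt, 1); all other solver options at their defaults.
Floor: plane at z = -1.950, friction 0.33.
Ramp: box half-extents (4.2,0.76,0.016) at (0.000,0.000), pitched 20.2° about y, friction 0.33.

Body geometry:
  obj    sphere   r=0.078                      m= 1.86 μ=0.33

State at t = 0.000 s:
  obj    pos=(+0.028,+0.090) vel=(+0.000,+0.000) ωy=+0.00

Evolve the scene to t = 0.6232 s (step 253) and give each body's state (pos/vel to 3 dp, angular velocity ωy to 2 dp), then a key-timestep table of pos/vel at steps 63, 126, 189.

State at t = 0.6232 s:
  obj    pos=(+0.520,-0.091) vel=(+1.580,-0.581) ωy=+21.57

Key-timestep trajectory:
   step    t(s)  obj.x    obj.z    obj.vx   obj.vz 
     63  0.1552   +0.059  +0.079  +0.393  -0.145
    126  0.3103   +0.150  +0.045  +0.787  -0.289
    189  0.4655   +0.303  -0.011  +1.180  -0.434


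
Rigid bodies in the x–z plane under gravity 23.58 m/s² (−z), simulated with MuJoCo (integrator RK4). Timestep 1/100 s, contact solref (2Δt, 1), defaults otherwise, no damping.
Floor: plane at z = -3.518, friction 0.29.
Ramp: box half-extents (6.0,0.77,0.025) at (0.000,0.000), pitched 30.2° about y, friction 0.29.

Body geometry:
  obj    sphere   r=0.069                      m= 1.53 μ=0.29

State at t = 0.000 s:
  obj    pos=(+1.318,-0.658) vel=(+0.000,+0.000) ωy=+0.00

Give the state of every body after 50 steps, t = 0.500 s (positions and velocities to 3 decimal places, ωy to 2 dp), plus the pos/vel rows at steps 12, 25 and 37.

State at t = 0.500 s:
  obj    pos=(+2.233,-1.191) vel=(+3.661,-2.131) ωy=+61.34

Key-timestep trajectory:
   step    t(s)  obj.x    obj.z    obj.vx   obj.vz 
     12  0.1200   +1.371  -0.689  +0.880  -0.510
     25  0.2500   +1.547  -0.792  +1.831  -1.066
     37  0.3700   +1.819  -0.950  +2.709  -1.577


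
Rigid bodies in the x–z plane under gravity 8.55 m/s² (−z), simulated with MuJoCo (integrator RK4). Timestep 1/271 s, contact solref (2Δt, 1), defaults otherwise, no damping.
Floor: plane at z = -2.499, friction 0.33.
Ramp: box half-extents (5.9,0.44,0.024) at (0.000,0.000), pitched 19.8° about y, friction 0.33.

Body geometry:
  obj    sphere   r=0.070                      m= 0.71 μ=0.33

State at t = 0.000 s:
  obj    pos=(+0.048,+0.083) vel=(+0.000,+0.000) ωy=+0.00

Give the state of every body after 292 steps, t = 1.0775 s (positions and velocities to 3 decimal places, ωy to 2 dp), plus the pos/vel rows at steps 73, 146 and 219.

State at t = 1.0775 s:
  obj    pos=(+1.178,-0.324) vel=(+2.097,-0.755) ωy=+31.84

Key-timestep trajectory:
   step    t(s)  obj.x    obj.z    obj.vx   obj.vz 
     73  0.2694   +0.119  +0.057  +0.524  -0.189
    146  0.5387   +0.330  -0.019  +1.049  -0.378
    219  0.8081   +0.684  -0.146  +1.573  -0.566


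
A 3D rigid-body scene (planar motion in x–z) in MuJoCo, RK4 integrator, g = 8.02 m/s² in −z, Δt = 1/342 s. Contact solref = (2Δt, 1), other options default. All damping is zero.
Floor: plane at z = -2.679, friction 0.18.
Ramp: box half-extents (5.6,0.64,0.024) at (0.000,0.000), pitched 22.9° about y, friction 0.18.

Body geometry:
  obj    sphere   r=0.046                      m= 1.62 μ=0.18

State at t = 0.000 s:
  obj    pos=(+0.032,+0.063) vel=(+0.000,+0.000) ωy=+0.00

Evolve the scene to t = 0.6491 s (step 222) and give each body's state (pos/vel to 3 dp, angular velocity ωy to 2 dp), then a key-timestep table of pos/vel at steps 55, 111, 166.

State at t = 0.6491 s:
  obj    pos=(+0.465,-0.120) vel=(+1.333,-0.563) ωy=+31.45

Key-timestep trajectory:
   step    t(s)  obj.x    obj.z    obj.vx   obj.vz 
     55  0.1608   +0.058  +0.051  +0.330  -0.140
    111  0.3246   +0.140  +0.017  +0.667  -0.282
    166  0.4854   +0.274  -0.040  +0.997  -0.421


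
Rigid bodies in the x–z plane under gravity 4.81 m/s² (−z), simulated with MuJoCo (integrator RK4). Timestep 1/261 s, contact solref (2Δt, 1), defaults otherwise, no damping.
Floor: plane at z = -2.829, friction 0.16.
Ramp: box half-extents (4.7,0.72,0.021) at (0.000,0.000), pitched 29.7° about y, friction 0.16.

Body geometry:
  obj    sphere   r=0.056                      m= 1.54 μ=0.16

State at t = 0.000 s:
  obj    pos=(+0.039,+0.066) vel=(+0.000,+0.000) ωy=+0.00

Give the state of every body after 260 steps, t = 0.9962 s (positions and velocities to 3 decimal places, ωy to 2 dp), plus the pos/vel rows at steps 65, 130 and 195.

State at t = 0.9962 s:
  obj    pos=(+0.780,-0.356) vel=(+1.486,-0.847) ωy=+29.61

Key-timestep trajectory:
   step    t(s)  obj.x    obj.z    obj.vx   obj.vz 
     65  0.2490   +0.086  +0.040  +0.371  -0.218
    130  0.4981   +0.225  -0.040  +0.745  -0.422
    195  0.7471   +0.457  -0.172  +1.116  -0.634


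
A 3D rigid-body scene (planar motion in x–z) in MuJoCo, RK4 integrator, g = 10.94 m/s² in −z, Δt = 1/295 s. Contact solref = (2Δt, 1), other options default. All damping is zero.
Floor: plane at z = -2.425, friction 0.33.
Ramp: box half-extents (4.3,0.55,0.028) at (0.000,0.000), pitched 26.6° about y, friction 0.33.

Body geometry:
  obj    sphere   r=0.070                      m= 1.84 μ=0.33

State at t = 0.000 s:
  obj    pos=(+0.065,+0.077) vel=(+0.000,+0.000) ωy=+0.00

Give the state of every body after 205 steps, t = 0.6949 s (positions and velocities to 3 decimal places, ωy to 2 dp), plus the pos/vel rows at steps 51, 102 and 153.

State at t = 0.6949 s:
  obj    pos=(+0.821,-0.301) vel=(+2.174,-1.089) ωy=+34.73

Key-timestep trajectory:
   step    t(s)  obj.x    obj.z    obj.vx   obj.vz 
     51  0.1729   +0.112  +0.054  +0.541  -0.271
    102  0.3458   +0.252  -0.017  +1.082  -0.542
    153  0.5186   +0.486  -0.134  +1.623  -0.813


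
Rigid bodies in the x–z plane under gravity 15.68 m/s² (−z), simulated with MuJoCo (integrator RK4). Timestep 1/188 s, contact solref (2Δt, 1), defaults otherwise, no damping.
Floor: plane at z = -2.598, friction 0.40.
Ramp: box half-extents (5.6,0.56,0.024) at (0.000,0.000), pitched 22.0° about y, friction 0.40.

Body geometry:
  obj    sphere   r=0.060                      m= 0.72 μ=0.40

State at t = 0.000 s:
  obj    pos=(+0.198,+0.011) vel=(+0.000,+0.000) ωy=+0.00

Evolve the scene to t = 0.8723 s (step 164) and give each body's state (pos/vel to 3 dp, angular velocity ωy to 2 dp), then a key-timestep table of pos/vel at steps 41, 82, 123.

State at t = 0.8723 s:
  obj    pos=(+1.678,-0.587) vel=(+3.393,-1.371) ωy=+60.99

Key-timestep trajectory:
   step    t(s)  obj.x    obj.z    obj.vx   obj.vz 
     41  0.2181   +0.290  -0.027  +0.848  -0.343
     82  0.4362   +0.568  -0.139  +1.697  -0.686
    123  0.6543   +1.031  -0.326  +2.545  -1.028


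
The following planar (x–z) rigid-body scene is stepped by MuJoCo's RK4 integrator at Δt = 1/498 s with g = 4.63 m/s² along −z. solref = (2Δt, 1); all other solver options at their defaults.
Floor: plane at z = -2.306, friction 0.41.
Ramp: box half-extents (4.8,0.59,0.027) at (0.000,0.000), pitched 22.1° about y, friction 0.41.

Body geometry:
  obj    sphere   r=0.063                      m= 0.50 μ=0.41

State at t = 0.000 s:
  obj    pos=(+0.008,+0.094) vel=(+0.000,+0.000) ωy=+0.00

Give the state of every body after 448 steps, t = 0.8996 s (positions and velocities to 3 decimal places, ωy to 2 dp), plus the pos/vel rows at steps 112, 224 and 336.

State at t = 0.8996 s:
  obj    pos=(+0.474,-0.096) vel=(+1.037,-0.421) ωy=+17.77

Key-timestep trajectory:
   step    t(s)  obj.x    obj.z    obj.vx   obj.vz 
    112  0.2249   +0.037  +0.082  +0.259  -0.105
    224  0.4498   +0.125  +0.047  +0.519  -0.211
    336  0.6747   +0.270  -0.013  +0.778  -0.316


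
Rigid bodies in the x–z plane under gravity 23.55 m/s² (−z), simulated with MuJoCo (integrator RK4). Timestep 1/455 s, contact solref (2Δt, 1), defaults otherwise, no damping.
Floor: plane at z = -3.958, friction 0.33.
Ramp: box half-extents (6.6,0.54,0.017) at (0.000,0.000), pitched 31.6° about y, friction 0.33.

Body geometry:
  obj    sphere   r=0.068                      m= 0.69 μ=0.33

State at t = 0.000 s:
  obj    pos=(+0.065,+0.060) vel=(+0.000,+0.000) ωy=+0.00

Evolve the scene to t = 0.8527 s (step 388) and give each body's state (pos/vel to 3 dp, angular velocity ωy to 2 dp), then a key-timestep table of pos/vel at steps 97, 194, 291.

State at t = 0.8527 s:
  obj    pos=(+2.795,-1.620) vel=(+6.402,-3.939) ωy=+110.52

Key-timestep trajectory:
   step    t(s)  obj.x    obj.z    obj.vx   obj.vz 
     97  0.2132   +0.236  -0.045  +1.601  -0.985
    194  0.4264   +0.747  -0.360  +3.201  -1.969
    291  0.6396   +1.600  -0.885  +4.802  -2.954
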